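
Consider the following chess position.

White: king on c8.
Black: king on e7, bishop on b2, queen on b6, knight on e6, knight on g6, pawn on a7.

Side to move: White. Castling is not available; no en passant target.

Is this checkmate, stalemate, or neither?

stalemate

White to move; white king on c8.
In check: no.
King squares — b7: attacked by Qb6; c7: attacked by Qb6; d7: attacked by Ke7; b8: attacked by Qb6; d8: attacked by Qb6.
Legal moves for White: none.
Not in check and no legal moves → stalemate.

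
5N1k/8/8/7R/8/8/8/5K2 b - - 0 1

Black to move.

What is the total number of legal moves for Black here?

2

Black to move; king on h8.
In check: yes, from the white rook on h5.
Legal moves: Kg8, Kg7.
Count: 2.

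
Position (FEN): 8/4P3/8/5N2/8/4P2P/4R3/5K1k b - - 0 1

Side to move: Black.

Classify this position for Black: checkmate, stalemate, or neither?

stalemate

Black to move; black king on h1.
In check: no.
King squares — g1: attacked by Kf1; g2: attacked by Kf1; h2: attacked by Re2.
Legal moves for Black: none.
Not in check and no legal moves → stalemate.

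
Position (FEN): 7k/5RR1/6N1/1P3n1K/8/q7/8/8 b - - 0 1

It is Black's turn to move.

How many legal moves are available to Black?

0

Black to move; king on h8.
In check: yes, from the white knight on g6.
Legal moves: none.
Count: 0.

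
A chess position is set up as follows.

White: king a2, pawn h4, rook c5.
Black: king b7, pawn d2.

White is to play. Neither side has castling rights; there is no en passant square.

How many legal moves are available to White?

20

White to move; king on a2.
In check: no.
Legal moves: Rc8, Rc7+, Rc6, Rh5, Rg5, Rf5, Re5, Rd5, Rb5+, Ra5, Rc4, Rc3, Rc2, Rc1, Kb3, Ka3, Kb2, Kb1, Ka1, h5.
Count: 20.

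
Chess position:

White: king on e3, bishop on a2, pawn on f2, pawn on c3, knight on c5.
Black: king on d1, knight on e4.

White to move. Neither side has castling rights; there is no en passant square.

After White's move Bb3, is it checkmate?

no

After Bb3: black king on d1; in check: yes, from the white bishop on b3.
Black has 2 legal replies: Ke1, Kc1.
In check but a legal move exists → not checkmate.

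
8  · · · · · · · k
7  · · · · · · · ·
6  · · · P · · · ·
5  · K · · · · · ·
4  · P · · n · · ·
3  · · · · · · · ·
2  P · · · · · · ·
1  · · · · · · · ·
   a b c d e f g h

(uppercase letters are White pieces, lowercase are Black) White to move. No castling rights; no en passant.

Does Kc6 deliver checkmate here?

no

After Kc6: black king on h8; in check: no.
Black is not in check, so this cannot be checkmate.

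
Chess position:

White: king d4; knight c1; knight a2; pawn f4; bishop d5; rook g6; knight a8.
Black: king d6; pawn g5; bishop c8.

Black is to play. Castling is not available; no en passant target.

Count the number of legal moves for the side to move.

3

Black to move; king on d6.
In check: yes, from the white rook on g6.
Legal moves: Ke7, Kd7, Be6.
Count: 3.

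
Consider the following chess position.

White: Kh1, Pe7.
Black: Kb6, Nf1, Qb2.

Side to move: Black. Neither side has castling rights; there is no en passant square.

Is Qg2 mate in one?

no

After Qg2: white king on h1; in check: yes, from the black queen on g2.
White has 1 legal reply: Kxg2.
In check but a legal move exists → not checkmate.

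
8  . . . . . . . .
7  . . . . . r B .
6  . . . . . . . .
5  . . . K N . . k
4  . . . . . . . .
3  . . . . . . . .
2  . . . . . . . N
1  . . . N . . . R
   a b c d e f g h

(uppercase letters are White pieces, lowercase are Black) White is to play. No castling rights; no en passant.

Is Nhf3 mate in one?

yes

After Nhf3: black king on h5; in check: yes, from the white rook on h1.
King squares — g4: attacked by Ne5; h4: attacked by Rh1; g5: attacked by Nf3; g6: attacked by Ne5; h6: attacked by Rh1.
Black has no legal moves → checkmate.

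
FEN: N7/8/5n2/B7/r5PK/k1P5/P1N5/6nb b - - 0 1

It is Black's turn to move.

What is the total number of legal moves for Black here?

2

Black to move; king on a3.
In check: yes, from the white knight on c2.
Legal moves: Kb2, Kxa2.
Count: 2.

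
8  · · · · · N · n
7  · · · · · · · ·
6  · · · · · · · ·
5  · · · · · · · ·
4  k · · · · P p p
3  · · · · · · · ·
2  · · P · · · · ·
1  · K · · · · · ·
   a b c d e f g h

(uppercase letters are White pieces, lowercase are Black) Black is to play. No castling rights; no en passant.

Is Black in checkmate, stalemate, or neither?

Black to move; black king on a4.
In check: no.
Legal moves for Black: Nf7, Ng6, Kb5, Ka5, Kb4, Ka3, h3, g3.
Black has 8 legal moves and is not in check → neither.

neither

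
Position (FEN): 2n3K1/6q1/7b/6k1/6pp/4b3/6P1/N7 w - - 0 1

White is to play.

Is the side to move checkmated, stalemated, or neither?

checkmate

White to move; white king on g8.
In check: yes, from the black queen on g7.
King squares — f7: attacked by Qg7; g7: attacked by Bh6; h7: attacked by Qg7; f8: attacked by Qg7; h8: attacked by Qg7.
Legal moves for White: none.
In check with no legal moves → checkmate.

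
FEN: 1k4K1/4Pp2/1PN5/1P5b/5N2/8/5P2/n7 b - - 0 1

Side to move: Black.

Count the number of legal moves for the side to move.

Black to move; king on b8.
In check: yes, from the white knight on c6.
Legal moves: Kc8, Ka8, Kb7.
Count: 3.

3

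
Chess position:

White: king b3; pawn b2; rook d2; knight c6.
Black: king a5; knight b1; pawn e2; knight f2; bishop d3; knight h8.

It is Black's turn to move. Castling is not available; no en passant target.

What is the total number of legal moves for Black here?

3

Black to move; king on a5.
In check: yes, from the white knight on c6.
Legal moves: Kb6, Ka6, Kb5.
Count: 3.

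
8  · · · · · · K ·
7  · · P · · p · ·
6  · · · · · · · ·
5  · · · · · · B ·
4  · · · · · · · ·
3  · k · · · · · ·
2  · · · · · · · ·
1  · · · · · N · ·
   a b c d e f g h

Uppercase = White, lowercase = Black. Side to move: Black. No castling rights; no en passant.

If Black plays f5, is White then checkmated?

After f5: white king on g8; in check: no.
White is not in check, so this cannot be checkmate.

no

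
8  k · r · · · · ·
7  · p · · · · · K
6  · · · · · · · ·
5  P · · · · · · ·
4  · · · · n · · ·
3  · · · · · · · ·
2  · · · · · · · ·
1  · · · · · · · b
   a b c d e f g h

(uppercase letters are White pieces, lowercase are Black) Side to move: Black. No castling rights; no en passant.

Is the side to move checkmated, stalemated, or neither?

Black to move; black king on a8.
In check: no.
Legal moves for Black include: Rh8+, Rg8, Rf8, Re8, Rd8, Rb8, Rc7+, Rc6, Rc5, Rc4, Rc3, Rc2, Rc1, Kb8, Ka7, Nf6+, Nd6, Ng5+, ... (list truncated; more exist).
Black has legal moves and is not in check → neither.

neither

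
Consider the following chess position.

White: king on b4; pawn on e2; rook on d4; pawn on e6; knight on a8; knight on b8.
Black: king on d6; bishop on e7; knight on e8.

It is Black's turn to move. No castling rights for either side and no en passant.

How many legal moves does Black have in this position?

2

Black to move; king on d6.
In check: yes, from the white rook on d4.
Legal moves: Kxe6+, Ke5+.
Count: 2.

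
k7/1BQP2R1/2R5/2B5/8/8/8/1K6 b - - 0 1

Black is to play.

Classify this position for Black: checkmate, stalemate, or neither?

checkmate

Black to move; black king on a8.
In check: yes, from the white bishop on b7.
King squares — a7: attacked by Bc5; b7: attacked by Qc7; b8: attacked by Qc7.
Legal moves for Black: none.
In check with no legal moves → checkmate.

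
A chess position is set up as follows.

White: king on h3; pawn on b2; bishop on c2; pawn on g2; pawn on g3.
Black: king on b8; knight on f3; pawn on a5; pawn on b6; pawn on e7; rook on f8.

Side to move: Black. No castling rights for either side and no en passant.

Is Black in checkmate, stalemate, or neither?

neither

Black to move; black king on b8.
In check: no.
Legal moves for Black include: Rh8+, Rg8, Re8, Rd8, Rc8, Rf7, Rf6, Rf5, Rf4, Kc8, Ka8, Kc7, Kb7, Ka7, Ng5+, Ne5, Nh4, Nd4, ... (list truncated; more exist).
Black has legal moves and is not in check → neither.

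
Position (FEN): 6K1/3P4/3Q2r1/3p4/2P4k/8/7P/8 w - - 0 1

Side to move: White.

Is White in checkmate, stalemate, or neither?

White to move; white king on g8.
In check: yes, from the black rook on g6.
Legal moves for White: Kh8, Kf8, Kh7, Kf7, Qxg6.
White is in check but has 5 legal moves → neither.

neither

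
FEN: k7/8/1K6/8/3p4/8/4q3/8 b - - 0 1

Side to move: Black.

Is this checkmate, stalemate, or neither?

Black to move; black king on a8.
In check: no.
Legal moves for Black include: Kb8, Qe8, Qe7, Qe6+, Qa6+, Qh5, Qe5, Qb5+, Qg4, Qe4, Qc4, Qf3, Qe3, Qd3, Qh2, Qg2, Qf2, Qd2, ... (list truncated; more exist).
Black has legal moves and is not in check → neither.

neither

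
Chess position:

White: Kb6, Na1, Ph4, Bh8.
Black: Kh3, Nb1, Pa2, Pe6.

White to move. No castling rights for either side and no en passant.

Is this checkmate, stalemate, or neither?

neither

White to move; white king on b6.
In check: no.
Legal moves for White: Bg7, Bf6, Be5, Bd4, Bc3, Bb2, Kc7, Kb7, Ka7, Kc6, Ka6, Kc5, Kb5, Ka5, Nb3, Nc2, h5.
White has 17 legal moves and is not in check → neither.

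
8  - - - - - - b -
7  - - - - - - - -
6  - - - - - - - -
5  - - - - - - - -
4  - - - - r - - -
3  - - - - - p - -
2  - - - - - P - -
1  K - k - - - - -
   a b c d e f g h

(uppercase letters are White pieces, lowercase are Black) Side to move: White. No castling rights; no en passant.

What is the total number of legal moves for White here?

0

White to move; king on a1.
In check: no.
Legal moves: none.
Count: 0.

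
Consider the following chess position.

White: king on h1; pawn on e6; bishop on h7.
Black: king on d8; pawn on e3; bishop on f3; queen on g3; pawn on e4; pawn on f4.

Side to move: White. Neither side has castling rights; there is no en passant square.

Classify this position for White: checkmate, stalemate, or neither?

White to move; white king on h1.
In check: yes, from the black bishop on f3.
King squares — g1: attacked by Qg3; g2: attacked by Bf3; h2: attacked by Qg3.
Legal moves for White: none.
In check with no legal moves → checkmate.

checkmate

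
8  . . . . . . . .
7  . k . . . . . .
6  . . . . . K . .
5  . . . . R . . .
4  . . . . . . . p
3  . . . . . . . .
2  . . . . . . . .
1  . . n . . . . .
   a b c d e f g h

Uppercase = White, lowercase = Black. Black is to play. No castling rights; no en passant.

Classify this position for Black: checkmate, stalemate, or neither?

Black to move; black king on b7.
In check: no.
Legal moves for Black: Kc8, Kb8, Ka8, Kc7, Ka7, Kc6, Kb6, Ka6, Nd3, Nb3, Ne2, Na2, h3.
Black has 13 legal moves and is not in check → neither.

neither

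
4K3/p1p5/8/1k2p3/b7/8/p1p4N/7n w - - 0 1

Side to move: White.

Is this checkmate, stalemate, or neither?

White to move; white king on e8.
In check: no.
Legal moves for White: Kf8, Kd8, Kf7, Ke7, Kd7, Ng4, Nf3, Nf1.
White has 8 legal moves and is not in check → neither.

neither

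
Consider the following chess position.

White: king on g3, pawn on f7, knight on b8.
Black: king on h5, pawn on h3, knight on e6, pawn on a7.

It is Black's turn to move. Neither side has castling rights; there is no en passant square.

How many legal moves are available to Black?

Black to move; king on h5.
In check: no.
Legal moves: Nf8, Nd8, Ng7, Nc7, Ng5, Nc5, Nf4, Nd4, Kh6, Kg6, Kg5, a6, h2, a5.
Count: 14.

14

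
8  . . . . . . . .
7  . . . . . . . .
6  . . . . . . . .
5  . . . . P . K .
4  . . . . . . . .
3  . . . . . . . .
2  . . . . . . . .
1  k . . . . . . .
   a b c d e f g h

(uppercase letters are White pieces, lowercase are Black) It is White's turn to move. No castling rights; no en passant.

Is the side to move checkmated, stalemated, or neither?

neither

White to move; white king on g5.
In check: no.
Legal moves for White: Kh6, Kg6, Kf6, Kh5, Kf5, Kh4, Kg4, Kf4, e6.
White has 9 legal moves and is not in check → neither.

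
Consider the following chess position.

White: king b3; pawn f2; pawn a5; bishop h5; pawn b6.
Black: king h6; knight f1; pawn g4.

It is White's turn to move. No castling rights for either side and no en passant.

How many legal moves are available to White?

White to move; king on b3.
In check: no.
Legal moves: Be8, Bf7, Bg6, Bxg4, Kc4, Kb4, Ka4, Kc3, Ka3, Kc2, Kb2, Ka2, b7, a6, f3, f4.
Count: 16.

16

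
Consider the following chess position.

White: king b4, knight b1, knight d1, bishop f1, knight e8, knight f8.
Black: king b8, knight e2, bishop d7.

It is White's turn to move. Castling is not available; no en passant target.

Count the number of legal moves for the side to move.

23

White to move; king on b4.
In check: no.
Legal moves: Nh7, Nxd7+, Ng6, Ne6, Ng7, Nc7, Nf6, Nd6, Kc5, Ka5, Kc4, Kb3, Ka3, Bh3, Bg2, Bxe2, Ne3, Ndc3, Nf2, Nb2, Nbc3, Na3, Nd2.
Count: 23.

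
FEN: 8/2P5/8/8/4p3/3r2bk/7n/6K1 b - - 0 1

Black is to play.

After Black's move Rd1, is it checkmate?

yes

After Rd1: white king on g1; in check: yes, from the black rook on d1.
King squares — f1: attacked by Rd1; h1: attacked by Rd1; f2: attacked by Bg3; g2: attacked by Kh3; h2: attacked by Bg3.
White has no legal moves → checkmate.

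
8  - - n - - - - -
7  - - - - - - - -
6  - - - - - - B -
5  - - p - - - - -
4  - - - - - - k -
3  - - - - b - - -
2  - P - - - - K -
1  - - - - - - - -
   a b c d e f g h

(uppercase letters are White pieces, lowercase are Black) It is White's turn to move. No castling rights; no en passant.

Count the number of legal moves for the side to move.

14

White to move; king on g2.
In check: no.
Legal moves: Be8, Bh7, Bf7, Bh5+, Bf5+, Be4, Bd3, Bc2, Bb1, Kh2, Kh1, Kf1, b3, b4.
Count: 14.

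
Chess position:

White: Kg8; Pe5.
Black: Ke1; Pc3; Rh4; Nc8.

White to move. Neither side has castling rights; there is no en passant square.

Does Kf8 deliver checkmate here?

no

After Kf8: black king on e1; in check: no.
Black is not in check, so this cannot be checkmate.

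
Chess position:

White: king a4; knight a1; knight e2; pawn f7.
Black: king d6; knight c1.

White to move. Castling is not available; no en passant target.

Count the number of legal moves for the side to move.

White to move; king on a4.
In check: no.
Legal moves: Kb5, Ka5, Kb4, Ka3, Nf4, Nd4, Ng3, Nc3, Ng1, Nxc1, Nb3, Nc2, f8=Q+, f8=R, f8=B+, f8=N.
Count: 16.

16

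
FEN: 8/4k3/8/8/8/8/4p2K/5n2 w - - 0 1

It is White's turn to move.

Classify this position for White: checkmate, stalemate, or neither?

neither

White to move; white king on h2.
In check: yes, from the black knight on f1.
King squares — g1: available; h1: available; g2: available; g3: attacked by Nf1; h3: available.
Legal moves for White: Kh3, Kg2, Kh1, Kg1.
White is in check but has 4 legal moves → neither.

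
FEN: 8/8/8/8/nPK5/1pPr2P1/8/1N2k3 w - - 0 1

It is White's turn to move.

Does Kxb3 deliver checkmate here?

no

After Kxb3: black king on e1; in check: no.
Black is not in check, so this cannot be checkmate.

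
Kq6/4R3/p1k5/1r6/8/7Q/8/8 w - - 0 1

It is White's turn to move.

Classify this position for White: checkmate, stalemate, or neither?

checkmate

White to move; white king on a8.
In check: yes, from the black queen on b8.
King squares — a7: attacked by Qb8; b7: attacked by Rb5; b8: attacked by Rb5.
Legal moves for White: none.
In check with no legal moves → checkmate.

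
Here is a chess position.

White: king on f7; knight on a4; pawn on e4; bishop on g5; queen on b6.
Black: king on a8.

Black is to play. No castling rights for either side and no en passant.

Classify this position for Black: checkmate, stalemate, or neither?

Black to move; black king on a8.
In check: no.
King squares — a7: attacked by Qb6; b7: attacked by Qb6; b8: attacked by Qb6.
Legal moves for Black: none.
Not in check and no legal moves → stalemate.

stalemate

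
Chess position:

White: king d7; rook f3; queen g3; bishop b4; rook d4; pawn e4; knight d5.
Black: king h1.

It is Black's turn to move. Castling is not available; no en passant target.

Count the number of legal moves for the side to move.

0

Black to move; king on h1.
In check: no.
Legal moves: none.
Count: 0.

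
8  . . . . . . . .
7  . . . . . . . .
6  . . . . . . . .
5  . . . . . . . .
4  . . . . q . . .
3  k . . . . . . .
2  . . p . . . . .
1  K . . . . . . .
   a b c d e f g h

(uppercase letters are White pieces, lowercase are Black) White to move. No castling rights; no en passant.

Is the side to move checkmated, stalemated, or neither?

stalemate

White to move; white king on a1.
In check: no.
King squares — b1: attacked by Pc2; a2: attacked by Ka3; b2: attacked by Ka3.
Legal moves for White: none.
Not in check and no legal moves → stalemate.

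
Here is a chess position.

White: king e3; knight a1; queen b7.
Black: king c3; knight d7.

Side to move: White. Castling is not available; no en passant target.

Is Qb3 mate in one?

After Qb3: black king on c3; in check: yes, from the white queen on b3.
King squares — b2: attacked by Qb3; c2: attacked by Na1; d2: attacked by Ke3; b3: attacked by Na1; d3: attacked by Qb3; b4: attacked by Qb3; c4: attacked by Qb3; d4: attacked by Ke3.
Black has no legal moves → checkmate.

yes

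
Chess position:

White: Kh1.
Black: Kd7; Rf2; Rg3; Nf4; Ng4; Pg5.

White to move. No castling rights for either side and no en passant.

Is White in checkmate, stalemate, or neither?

stalemate

White to move; white king on h1.
In check: no.
King squares — g1: attacked by Rg3; g2: attacked by Rf2; h2: attacked by Rf2.
Legal moves for White: none.
Not in check and no legal moves → stalemate.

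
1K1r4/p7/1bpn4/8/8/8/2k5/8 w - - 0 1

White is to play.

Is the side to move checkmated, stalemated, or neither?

White to move; white king on b8.
In check: yes, from the black rook on d8.
King squares — a7: attacked by Bb6; b7: attacked by Nd6; c7: attacked by Bb6; a8: attacked by Rd8; c8: attacked by Nd6.
Legal moves for White: none.
In check with no legal moves → checkmate.

checkmate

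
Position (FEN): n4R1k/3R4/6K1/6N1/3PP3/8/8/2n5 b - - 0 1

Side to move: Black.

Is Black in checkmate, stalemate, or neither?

Black to move; black king on h8.
In check: yes, from the white rook on f8.
King squares — g7: attacked by Kg6; h7: attacked by Ng5; g8: attacked by Rf8.
Legal moves for Black: none.
In check with no legal moves → checkmate.

checkmate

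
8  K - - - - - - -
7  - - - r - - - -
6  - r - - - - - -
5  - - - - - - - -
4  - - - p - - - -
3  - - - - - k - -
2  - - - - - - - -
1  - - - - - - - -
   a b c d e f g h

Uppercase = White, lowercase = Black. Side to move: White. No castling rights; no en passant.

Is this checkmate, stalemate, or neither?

stalemate

White to move; white king on a8.
In check: no.
King squares — a7: attacked by Rd7; b7: attacked by Rb6; b8: attacked by Rb6.
Legal moves for White: none.
Not in check and no legal moves → stalemate.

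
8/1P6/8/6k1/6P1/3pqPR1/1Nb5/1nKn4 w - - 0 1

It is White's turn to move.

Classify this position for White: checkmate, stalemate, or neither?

White to move; white king on c1.
In check: yes, from the black queen on e3.
King squares — b1: attacked by Bc2; d1: attacked by Bc2; b2: own knight; c2: attacked by Pd3; d2: attacked by Nb1.
Legal moves for White: none.
In check with no legal moves → checkmate.

checkmate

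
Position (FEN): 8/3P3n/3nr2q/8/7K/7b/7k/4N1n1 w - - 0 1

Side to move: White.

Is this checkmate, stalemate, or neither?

checkmate

White to move; white king on h4.
In check: yes, from the black queen on h6.
King squares — g3: attacked by Kh2; h3: attacked by Ng1; g4: attacked by Bh3; g5: attacked by Qh6; h5: attacked by Qh6.
Legal moves for White: none.
In check with no legal moves → checkmate.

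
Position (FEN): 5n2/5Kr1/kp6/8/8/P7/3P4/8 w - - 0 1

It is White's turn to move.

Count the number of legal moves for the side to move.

White to move; king on f7.
In check: yes, from the black rook on g7.
Legal moves: Kxf8, Ke8, Kxg7, Kf6.
Count: 4.

4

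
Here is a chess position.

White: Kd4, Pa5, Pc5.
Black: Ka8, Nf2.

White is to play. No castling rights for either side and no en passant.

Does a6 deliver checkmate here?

After a6: black king on a8; in check: no.
Black is not in check, so this cannot be checkmate.

no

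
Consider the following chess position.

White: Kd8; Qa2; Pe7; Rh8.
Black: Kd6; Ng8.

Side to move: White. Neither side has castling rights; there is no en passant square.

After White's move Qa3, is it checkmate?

no

After Qa3: black king on d6; in check: yes, from the white queen on a3.
Black has 4 legal replies: Ke6, Kc6, Ke5, Kd5.
In check but a legal move exists → not checkmate.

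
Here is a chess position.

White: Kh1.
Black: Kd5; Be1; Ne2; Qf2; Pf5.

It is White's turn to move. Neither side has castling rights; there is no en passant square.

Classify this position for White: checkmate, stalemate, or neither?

White to move; white king on h1.
In check: no.
King squares — g1: attacked by Ne2; g2: attacked by Qf2; h2: attacked by Qf2.
Legal moves for White: none.
Not in check and no legal moves → stalemate.

stalemate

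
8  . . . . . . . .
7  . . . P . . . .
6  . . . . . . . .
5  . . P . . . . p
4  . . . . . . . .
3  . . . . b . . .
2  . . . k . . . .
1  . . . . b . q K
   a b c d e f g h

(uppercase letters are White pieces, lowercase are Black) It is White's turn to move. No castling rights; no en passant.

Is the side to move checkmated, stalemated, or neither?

White to move; white king on h1.
In check: yes, from the black queen on g1.
King squares — g1: attacked by Be3; g2: attacked by Qg1; h2: attacked by Qg1.
Legal moves for White: none.
In check with no legal moves → checkmate.

checkmate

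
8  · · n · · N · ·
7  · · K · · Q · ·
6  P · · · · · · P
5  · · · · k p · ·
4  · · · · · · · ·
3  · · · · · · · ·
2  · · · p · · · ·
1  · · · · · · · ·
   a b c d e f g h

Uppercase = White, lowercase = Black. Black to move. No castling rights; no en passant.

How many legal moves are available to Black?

12

Black to move; king on e5.
In check: no.
Legal moves: Ne7, Na7, Nd6, Nb6, Kf4, Ke4, Kd4, f4, d1=Q, d1=R, d1=B, d1=N.
Count: 12.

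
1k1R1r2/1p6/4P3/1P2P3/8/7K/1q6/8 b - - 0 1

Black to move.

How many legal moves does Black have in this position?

Black to move; king on b8.
In check: yes, from the white rook on d8.
Legal moves: Kc7, Ka7, Rxd8.
Count: 3.

3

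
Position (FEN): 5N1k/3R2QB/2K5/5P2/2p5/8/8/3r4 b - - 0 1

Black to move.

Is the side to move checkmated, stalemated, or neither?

checkmate

Black to move; black king on h8.
In check: yes, from the white queen on g7.
King squares — g7: attacked by Rd7; h7: attacked by Qg7; g8: attacked by Qg7.
Legal moves for Black: none.
In check with no legal moves → checkmate.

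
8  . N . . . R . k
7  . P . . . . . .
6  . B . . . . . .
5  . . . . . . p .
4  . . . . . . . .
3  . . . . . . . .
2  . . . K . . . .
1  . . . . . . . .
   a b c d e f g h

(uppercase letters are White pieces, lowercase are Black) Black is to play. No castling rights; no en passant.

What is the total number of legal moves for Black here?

2

Black to move; king on h8.
In check: yes, from the white rook on f8.
Legal moves: Kh7, Kg7.
Count: 2.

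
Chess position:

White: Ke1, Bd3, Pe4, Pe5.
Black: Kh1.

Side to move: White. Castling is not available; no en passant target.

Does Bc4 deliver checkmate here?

no

After Bc4: black king on h1; in check: no.
Black is not in check, so this cannot be checkmate.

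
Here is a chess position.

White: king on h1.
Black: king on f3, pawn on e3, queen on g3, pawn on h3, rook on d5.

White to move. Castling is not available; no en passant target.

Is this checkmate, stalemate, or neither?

stalemate

White to move; white king on h1.
In check: no.
King squares — g1: attacked by Qg3; g2: attacked by Kf3; h2: attacked by Qg3.
Legal moves for White: none.
Not in check and no legal moves → stalemate.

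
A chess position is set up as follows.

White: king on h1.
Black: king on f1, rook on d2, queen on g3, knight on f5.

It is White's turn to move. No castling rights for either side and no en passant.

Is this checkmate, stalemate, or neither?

stalemate

White to move; white king on h1.
In check: no.
King squares — g1: attacked by Kf1; g2: attacked by Kf1; h2: attacked by Rd2.
Legal moves for White: none.
Not in check and no legal moves → stalemate.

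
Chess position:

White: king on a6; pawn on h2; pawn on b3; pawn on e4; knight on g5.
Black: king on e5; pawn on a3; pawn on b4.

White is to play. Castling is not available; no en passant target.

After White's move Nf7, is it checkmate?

no

After Nf7: black king on e5; in check: yes, from the white knight on f7.
Black has 5 legal replies: Kf6, Ke6, Kf4, Kxe4, Kd4.
In check but a legal move exists → not checkmate.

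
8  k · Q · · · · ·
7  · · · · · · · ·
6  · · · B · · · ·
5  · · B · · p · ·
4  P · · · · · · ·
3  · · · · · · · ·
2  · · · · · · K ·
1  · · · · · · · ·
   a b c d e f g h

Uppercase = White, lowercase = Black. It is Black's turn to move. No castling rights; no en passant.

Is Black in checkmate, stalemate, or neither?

checkmate

Black to move; black king on a8.
In check: yes, from the white queen on c8.
King squares — a7: attacked by Bc5; b7: attacked by Qc8; b8: attacked by Bd6.
Legal moves for Black: none.
In check with no legal moves → checkmate.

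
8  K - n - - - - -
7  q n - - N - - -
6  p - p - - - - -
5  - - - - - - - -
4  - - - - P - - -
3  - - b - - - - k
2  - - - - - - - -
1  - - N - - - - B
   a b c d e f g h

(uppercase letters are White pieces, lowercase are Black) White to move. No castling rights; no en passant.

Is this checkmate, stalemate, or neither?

checkmate

White to move; white king on a8.
In check: yes, from the black queen on a7.
King squares — a7: attacked by Nc8; b7: attacked by Qa7; b8: attacked by Qa7.
Legal moves for White: none.
In check with no legal moves → checkmate.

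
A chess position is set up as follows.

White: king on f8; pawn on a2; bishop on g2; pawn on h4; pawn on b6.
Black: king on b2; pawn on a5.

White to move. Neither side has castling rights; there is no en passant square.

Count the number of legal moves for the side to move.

White to move; king on f8.
In check: no.
Legal moves: Kg8, Ke8, Kg7, Kf7, Ke7, Ba8, Bb7, Bc6, Bd5, Be4, Bh3, Bf3, Bh1, Bf1, b7, h5, a3, a4.
Count: 18.

18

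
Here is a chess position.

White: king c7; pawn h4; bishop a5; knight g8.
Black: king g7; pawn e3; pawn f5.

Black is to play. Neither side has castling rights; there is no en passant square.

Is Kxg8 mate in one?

After Kxg8: white king on c7; in check: no.
White is not in check, so this cannot be checkmate.

no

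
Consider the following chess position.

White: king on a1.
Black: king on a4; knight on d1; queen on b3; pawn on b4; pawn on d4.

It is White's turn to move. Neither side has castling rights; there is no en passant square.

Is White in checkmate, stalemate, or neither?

stalemate

White to move; white king on a1.
In check: no.
King squares — b1: attacked by Qb3; a2: attacked by Qb3; b2: attacked by Nd1.
Legal moves for White: none.
Not in check and no legal moves → stalemate.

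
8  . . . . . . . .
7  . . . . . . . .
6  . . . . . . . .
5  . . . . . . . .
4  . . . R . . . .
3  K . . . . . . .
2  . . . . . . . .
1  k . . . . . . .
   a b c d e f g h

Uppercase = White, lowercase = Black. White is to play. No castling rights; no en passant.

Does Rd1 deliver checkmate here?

After Rd1: black king on a1; in check: yes, from the white rook on d1.
King squares — b1: attacked by Rd1; a2: attacked by Ka3; b2: attacked by Ka3.
Black has no legal moves → checkmate.

yes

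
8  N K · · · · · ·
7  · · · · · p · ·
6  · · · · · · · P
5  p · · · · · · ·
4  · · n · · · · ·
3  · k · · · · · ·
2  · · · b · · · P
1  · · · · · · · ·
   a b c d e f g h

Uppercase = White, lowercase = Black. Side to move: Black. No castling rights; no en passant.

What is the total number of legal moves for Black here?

Black to move; king on b3.
In check: no.
Legal moves: Nd6, Nb6, Ne5, Ne3, Na3, Nb2, Kb4, Ka4, Kc3, Ka3, Kc2, Kb2, Ka2, Bxh6, Bg5, Bf4+, Bb4, Be3, Bc3, Be1, Bc1, f6, a4, f5.
Count: 24.

24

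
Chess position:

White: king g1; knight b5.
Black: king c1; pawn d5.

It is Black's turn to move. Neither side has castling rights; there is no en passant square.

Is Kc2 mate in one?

no

After Kc2: white king on g1; in check: no.
White is not in check, so this cannot be checkmate.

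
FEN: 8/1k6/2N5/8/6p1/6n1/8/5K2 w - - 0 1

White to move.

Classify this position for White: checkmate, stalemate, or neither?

White to move; white king on f1.
In check: yes, from the black knight on g3.
Legal moves for White: Kg2, Kf2, Kg1, Ke1.
White is in check but has 4 legal moves → neither.

neither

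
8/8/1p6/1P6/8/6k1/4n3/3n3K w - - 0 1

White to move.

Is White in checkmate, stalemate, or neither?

White to move; white king on h1.
In check: no.
King squares — g1: attacked by Ne2; g2: attacked by Kg3; h2: attacked by Kg3.
Legal moves for White: none.
Not in check and no legal moves → stalemate.

stalemate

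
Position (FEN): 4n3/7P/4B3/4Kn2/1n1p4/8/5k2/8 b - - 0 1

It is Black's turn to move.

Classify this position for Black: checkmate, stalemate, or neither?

Black to move; black king on f2.
In check: no.
Legal moves for Black include: Neg7, Nc7, Nf6, Ned6, Nfg7, Ne7, Nh6, Nfd6, Nh4, Ng3, Ne3, Nc6+, Na6, Nd5, Nd3+, Nc2, Na2, Kg3, ... (list truncated; more exist).
Black has legal moves and is not in check → neither.

neither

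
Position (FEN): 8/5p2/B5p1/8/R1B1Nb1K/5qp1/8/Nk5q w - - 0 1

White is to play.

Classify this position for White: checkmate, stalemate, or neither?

checkmate

White to move; white king on h4.
In check: yes, from the black queen on h1.
King squares — g3: attacked by Qf3; h3: attacked by Qh1; g4: attacked by Qf3; g5: attacked by Bf4; h5: attacked by Qh1.
Legal moves for White: none.
In check with no legal moves → checkmate.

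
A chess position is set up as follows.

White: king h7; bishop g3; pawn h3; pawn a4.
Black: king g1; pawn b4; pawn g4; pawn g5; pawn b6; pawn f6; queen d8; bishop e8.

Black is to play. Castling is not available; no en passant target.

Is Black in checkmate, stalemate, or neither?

neither

Black to move; black king on g1.
In check: no.
Legal moves for Black include: Bf7, Bd7, Bg6+, Bc6, Bh5, Bb5, Bxa4, Qc8, Qb8, Qa8, Qe7+, Qd7+, Qc7+, Qd6, Qd5, Qd4, Qd3+, Qd2, ... (list truncated; more exist).
Black has legal moves and is not in check → neither.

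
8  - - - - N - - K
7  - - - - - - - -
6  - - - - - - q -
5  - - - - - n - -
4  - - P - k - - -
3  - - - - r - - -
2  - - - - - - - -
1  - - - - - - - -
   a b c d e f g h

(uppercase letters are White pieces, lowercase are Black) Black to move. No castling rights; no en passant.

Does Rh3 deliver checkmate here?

yes

After Rh3: white king on h8; in check: yes, from the black rook on h3.
King squares — g7: attacked by Nf5; h7: attacked by Rh3; g8: attacked by Qg6.
White has no legal moves → checkmate.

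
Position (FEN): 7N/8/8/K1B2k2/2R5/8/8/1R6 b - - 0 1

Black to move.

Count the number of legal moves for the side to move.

4

Black to move; king on f5.
In check: no.
Legal moves: Kf6, Ke6, Kg5, Ke5.
Count: 4.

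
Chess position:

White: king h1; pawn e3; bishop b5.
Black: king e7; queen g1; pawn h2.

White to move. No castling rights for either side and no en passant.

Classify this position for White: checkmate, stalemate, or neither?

White to move; white king on h1.
In check: yes, from the black queen on g1.
King squares — g1: attacked by Ph2; g2: attacked by Qg1; h2: attacked by Qg1.
Legal moves for White: none.
In check with no legal moves → checkmate.

checkmate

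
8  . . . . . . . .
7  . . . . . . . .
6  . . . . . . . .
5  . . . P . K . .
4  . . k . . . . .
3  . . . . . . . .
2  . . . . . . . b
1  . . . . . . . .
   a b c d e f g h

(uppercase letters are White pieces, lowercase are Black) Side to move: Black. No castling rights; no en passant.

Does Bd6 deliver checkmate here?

After Bd6: white king on f5; in check: no.
White is not in check, so this cannot be checkmate.

no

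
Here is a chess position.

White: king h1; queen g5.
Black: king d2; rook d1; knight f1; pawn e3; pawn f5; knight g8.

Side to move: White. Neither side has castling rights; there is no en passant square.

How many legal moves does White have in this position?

18

White to move; king on h1.
In check: no.
Legal moves: Qxg8, Qd8+, Qg7, Qe7, Qh6, Qg6, Qf6, Qh5, Qxf5, Qh4, Qg4, Qf4, Qg3, Qxe3+, Qg2+, Qg1, Kg2, Kg1.
Count: 18.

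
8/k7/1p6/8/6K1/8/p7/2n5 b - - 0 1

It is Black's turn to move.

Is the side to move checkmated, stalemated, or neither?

neither

Black to move; black king on a7.
In check: no.
Legal moves for Black: Kb8, Ka8, Kb7, Ka6, Nd3, Nb3, Ne2, b5, a1=Q, a1=R, a1=B, a1=N.
Black has 12 legal moves and is not in check → neither.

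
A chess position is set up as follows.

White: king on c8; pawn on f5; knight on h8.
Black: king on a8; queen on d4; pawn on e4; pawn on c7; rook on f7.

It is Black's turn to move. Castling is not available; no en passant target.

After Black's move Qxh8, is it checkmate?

yes

After Qxh8: white king on c8; in check: yes, from the black queen on h8.
King squares — b7: attacked by Ka8; c7: attacked by Rf7; d7: attacked by Rf7; b8: attacked by Ka8; d8: attacked by Qh8.
White has no legal moves → checkmate.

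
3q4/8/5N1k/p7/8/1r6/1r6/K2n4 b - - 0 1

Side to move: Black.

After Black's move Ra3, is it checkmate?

yes

After Ra3: white king on a1; in check: yes, from the black rook on a3.
King squares — b1: attacked by Rb2; a2: attacked by Rb2; b2: attacked by Nd1.
White has no legal moves → checkmate.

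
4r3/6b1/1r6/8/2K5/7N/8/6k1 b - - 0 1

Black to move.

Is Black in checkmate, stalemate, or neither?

neither

Black to move; black king on g1.
In check: yes, from the white knight on h3.
King squares — f1: available; h1: available; f2: attacked by Nh3; g2: available; h2: available.
Legal moves for Black: Kh2, Kg2, Kh1, Kf1.
Black is in check but has 4 legal moves → neither.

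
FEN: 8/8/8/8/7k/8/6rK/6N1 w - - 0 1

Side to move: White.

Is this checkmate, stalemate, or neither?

neither

White to move; white king on h2.
In check: yes, from the black rook on g2.
Legal moves for White: Kxg2, Kh1.
White is in check but has 2 legal moves → neither.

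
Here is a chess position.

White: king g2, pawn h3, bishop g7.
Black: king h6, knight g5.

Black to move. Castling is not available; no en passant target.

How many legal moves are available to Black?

Black to move; king on h6.
In check: yes, from the white bishop on g7.
Legal moves: Kh7, Kxg7, Kg6, Kh5.
Count: 4.

4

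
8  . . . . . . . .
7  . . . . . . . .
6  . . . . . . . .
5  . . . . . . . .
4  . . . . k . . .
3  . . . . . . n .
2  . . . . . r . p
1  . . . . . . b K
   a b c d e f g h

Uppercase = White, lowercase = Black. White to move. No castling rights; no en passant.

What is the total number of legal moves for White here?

White to move; king on h1.
In check: yes, from the black knight on g3.
Legal moves: none.
Count: 0.

0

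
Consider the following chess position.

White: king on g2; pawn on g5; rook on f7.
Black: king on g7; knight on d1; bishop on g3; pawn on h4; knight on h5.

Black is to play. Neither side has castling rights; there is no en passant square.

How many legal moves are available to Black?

4

Black to move; king on g7.
In check: yes, from the white rook on f7.
Legal moves: Kh8, Kg8, Kxf7, Kg6.
Count: 4.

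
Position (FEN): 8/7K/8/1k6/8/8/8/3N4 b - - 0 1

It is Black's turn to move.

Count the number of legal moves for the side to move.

8

Black to move; king on b5.
In check: no.
Legal moves: Kc6, Kb6, Ka6, Kc5, Ka5, Kc4, Kb4, Ka4.
Count: 8.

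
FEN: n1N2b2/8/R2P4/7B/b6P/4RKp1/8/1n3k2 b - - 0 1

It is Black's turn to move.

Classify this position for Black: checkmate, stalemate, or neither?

Black to move; black king on f1.
In check: no.
Legal moves for Black: Bg7, Be7, Bh6, Bxd6, Nc7, Nb6, Be8, Bd7, Bc6+, Bb5, Bb3, Bc2, Bd1+, Kg1, Nc3, Na3, Nd2+, g2.
Black has 18 legal moves and is not in check → neither.

neither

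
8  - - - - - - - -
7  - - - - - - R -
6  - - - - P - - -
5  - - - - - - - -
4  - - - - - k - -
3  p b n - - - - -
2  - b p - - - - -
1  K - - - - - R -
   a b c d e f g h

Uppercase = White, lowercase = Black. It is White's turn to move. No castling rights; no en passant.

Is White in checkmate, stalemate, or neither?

checkmate

White to move; white king on a1.
In check: yes, from the black bishop on b2.
King squares — b1: attacked by Pc2; a2: attacked by Bb3; b2: attacked by Pa3.
Legal moves for White: none.
In check with no legal moves → checkmate.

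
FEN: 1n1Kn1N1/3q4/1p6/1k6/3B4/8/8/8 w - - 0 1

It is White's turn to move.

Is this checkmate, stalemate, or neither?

checkmate

White to move; white king on d8.
In check: yes, from the black queen on d7.
King squares — c7: attacked by Qd7; d7: attacked by Nb8; e7: attacked by Qd7; c8: attacked by Qd7; e8: attacked by Qd7.
Legal moves for White: none.
In check with no legal moves → checkmate.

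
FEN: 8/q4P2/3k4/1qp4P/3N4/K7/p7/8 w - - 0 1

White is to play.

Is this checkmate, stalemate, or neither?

White to move; white king on a3.
In check: yes, from the black queen on a7.
King squares — a2: attacked by Qa7; b2: attacked by Qb5; b3: attacked by Qb5; a4: attacked by Qb5; b4: attacked by Qb5.
Legal moves for White: none.
In check with no legal moves → checkmate.

checkmate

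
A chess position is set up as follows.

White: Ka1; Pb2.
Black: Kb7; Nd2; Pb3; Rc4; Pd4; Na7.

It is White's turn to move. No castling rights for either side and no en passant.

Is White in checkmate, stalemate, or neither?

White to move; white king on a1.
In check: no.
King squares — b1: attacked by Nd2; a2: attacked by Pb3; b2: own pawn.
Legal moves for White: none.
Not in check and no legal moves → stalemate.

stalemate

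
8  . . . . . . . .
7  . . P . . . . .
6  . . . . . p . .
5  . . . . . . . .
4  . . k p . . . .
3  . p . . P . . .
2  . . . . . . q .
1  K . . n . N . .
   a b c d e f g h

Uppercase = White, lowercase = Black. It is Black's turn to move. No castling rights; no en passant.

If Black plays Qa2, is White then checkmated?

yes

After Qa2: white king on a1; in check: yes, from the black queen on a2.
King squares — b1: attacked by Qa2; a2: attacked by Pb3; b2: attacked by Nd1.
White has no legal moves → checkmate.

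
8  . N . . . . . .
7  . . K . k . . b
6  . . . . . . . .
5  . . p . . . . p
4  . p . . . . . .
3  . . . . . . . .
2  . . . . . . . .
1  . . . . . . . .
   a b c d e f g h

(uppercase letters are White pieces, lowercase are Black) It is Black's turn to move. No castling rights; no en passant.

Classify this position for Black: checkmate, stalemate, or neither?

Black to move; black king on e7.
In check: no.
Legal moves for Black: Bg8, Bg6, Bf5, Be4, Bd3, Bc2, Bb1, Kf8, Ke8, Kf7, Kf6, Ke6, h4, c4, b3.
Black has 15 legal moves and is not in check → neither.

neither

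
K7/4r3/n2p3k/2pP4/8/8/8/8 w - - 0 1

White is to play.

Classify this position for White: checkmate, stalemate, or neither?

stalemate

White to move; white king on a8.
In check: no.
King squares — a7: attacked by Re7; b7: attacked by Re7; b8: attacked by Na6.
Legal moves for White: none.
Not in check and no legal moves → stalemate.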